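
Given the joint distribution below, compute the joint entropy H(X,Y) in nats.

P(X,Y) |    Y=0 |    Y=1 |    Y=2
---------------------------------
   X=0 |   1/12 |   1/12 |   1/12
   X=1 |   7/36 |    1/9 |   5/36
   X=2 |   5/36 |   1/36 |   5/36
2.1059 nats

Joint entropy is H(X,Y) = -Σ_{x,y} p(x,y) log p(x,y).

Summing over all non-zero entries:
H(X,Y) = -[1/12·log_e(1/12) + 1/12·log_e(1/12) + 1/12·log_e(1/12) + 7/36·log_e(7/36) + 1/9·log_e(1/9) + 5/36·log_e(5/36) + 5/36·log_e(5/36) + 1/36·log_e(1/36) + 5/36·log_e(5/36)]
H(X,Y) = 2.1059 nats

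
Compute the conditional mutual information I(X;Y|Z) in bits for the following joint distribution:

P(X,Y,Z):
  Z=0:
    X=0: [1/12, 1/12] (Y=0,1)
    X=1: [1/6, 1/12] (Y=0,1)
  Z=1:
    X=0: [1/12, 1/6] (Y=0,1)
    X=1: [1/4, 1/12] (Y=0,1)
0.0830 bits

Conditional mutual information: I(X;Y|Z) = H(X|Z) + H(Y|Z) - H(X,Y|Z)

H(Z) = 0.9799
H(X,Z) = 1.9591 → H(X|Z) = 0.9793
H(Y,Z) = 1.9591 → H(Y|Z) = 0.9793
H(X,Y,Z) = 2.8554 → H(X,Y|Z) = 1.8755

I(X;Y|Z) = 0.9793 + 0.9793 - 1.8755 = 0.0830 bits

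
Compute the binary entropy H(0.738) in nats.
0.5751 nats

The binary entropy function is:
H(p) = -p log(p) - (1-p) log(1-p)

H(0.738) = -0.738 × log_e(0.738) - 0.262 × log_e(0.262)
H(0.738) = 0.5751 nats

Note: Binary entropy is maximized at p=0.5 (H=1 bit) and minimized at p=0 or p=1 (H=0).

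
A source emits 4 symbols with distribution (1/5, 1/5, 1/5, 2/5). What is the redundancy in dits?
0.0235 dits

Redundancy measures how far a source is from maximum entropy:
R = H_max - H(X)

Maximum entropy for 4 symbols: H_max = log_10(4) = 0.6021 dits
Actual entropy: H(X) = 0.5786 dits
Redundancy: R = 0.6021 - 0.5786 = 0.0235 dits

This redundancy represents potential for compression: the source could be compressed by 0.0235 dits per symbol.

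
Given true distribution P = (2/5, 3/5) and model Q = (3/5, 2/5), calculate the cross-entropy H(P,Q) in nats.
0.7541 nats

Cross-entropy: H(P,Q) = -Σ p(x) log q(x)

Alternatively: H(P,Q) = H(P) + D_KL(P||Q)
H(P) = 0.6730 nats
D_KL(P||Q) = 0.0811 nats

H(P,Q) = 0.6730 + 0.0811 = 0.7541 nats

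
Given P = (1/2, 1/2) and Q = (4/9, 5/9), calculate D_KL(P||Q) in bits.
0.0090 bits

KL divergence: D_KL(P||Q) = Σ p(x) log(p(x)/q(x))

Computing term by term:
  x=0: 1/2 × log_2[(1/2)/(4/9)] = 1/2 × 0.1699 = 0.0850
  x=1: 1/2 × log_2[(1/2)/(5/9)] = 1/2 × -0.1520 = -0.0760

D_KL(P||Q) = 0.0090 bits

Note: KL divergence is always non-negative and equals 0 iff P = Q.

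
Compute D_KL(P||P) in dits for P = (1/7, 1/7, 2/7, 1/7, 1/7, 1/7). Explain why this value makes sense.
0.0000 dits

KL divergence satisfies the Gibbs inequality: D_KL(P||Q) ≥ 0 for all distributions P, Q.

D_KL(P||Q) = Σ p(x) log(p(x)/q(x))
Each term is p(x) × log_10(p(x)/p(x)) = p(x) × log_10(1) = 0, so the sum is 0.
D_KL(P||Q) = 0.0000 dits

When P = Q, the KL divergence is exactly 0, as there is no 'divergence' between identical distributions.

This non-negativity is a fundamental property: relative entropy cannot be negative because it measures how different Q is from P.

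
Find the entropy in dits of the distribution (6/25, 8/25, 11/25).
0.4640 dits

Shannon entropy is H(X) = -Σ p(x) log p(x).

For P = (6/25, 8/25, 11/25):
H = -6/25 × log_10(6/25) -8/25 × log_10(8/25) -11/25 × log_10(11/25)
H = 0.4640 dits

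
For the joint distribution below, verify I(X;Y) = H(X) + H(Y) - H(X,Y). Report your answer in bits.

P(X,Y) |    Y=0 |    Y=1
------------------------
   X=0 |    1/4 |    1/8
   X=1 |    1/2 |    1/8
I(X;Y) = 0.0157 bits

Mutual information has multiple equivalent forms:
- I(X;Y) = H(X) - H(X|Y)
- I(X;Y) = H(Y) - H(Y|X)
- I(X;Y) = H(X) + H(Y) - H(X,Y)

Computing all quantities:
H(X) = 0.9544, H(Y) = 0.8113, H(X,Y) = 1.7500
H(X|Y) = 0.9387, H(Y|X) = 0.7956

Verification:
H(X) - H(X|Y) = 0.9544 - 0.9387 = 0.0157
H(Y) - H(Y|X) = 0.8113 - 0.7956 = 0.0157
H(X) + H(Y) - H(X,Y) = 0.9544 + 0.8113 - 1.7500 = 0.0157

All forms give I(X;Y) = 0.0157 bits. ✓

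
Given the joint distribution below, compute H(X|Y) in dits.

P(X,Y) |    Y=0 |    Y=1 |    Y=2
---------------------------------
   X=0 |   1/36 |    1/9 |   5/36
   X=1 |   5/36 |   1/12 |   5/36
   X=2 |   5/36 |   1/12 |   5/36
0.4542 dits

Using the chain rule: H(X|Y) = H(X,Y) - H(Y)

First, compute H(X,Y) = 0.9245 dits

Marginal P(Y) = (11/36, 5/18, 5/12)
H(Y) = 0.4703 dits

H(X|Y) = H(X,Y) - H(Y) = 0.9245 - 0.4703 = 0.4542 dits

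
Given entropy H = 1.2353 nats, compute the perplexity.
3.4394

Perplexity is e^H (or exp(H) for natural log).

H = 1.2353 nats
Perplexity = e^1.2353 = 3.4394

Interpretation: The model's uncertainty is equivalent to choosing uniformly among 3.4 options.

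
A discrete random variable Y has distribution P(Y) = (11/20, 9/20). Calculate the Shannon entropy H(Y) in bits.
0.9928 bits

Shannon entropy is H(X) = -Σ p(x) log p(x).

For P = (11/20, 9/20):
H = -11/20 × log_2(11/20) -9/20 × log_2(9/20)
H = 0.9928 bits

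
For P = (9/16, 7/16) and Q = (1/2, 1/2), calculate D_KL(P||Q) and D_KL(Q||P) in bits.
D_KL(P||Q) = 0.0113, D_KL(Q||P) = 0.0114

KL divergence is not symmetric: D_KL(P||Q) ≠ D_KL(Q||P) in general.

D_KL(P||Q) = 0.0113 bits
D_KL(Q||P) = 0.0114 bits

No, they are not equal!

This asymmetry is why KL divergence is not a true distance metric.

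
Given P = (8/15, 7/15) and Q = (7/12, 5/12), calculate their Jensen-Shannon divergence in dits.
0.0006 dits

Jensen-Shannon divergence is:
JSD(P||Q) = 0.5 × D_KL(P||M) + 0.5 × D_KL(Q||M)
where M = 0.5 × (P + Q) is the mixture distribution.

M = 0.5 × (8/15, 7/15) + 0.5 × (7/12, 5/12) = (0.558333, 0.441667)

D_KL(P||M) = 0.0005 dits
D_KL(Q||M) = 0.0006 dits

JSD(P||Q) = 0.5 × 0.0005 + 0.5 × 0.0006 = 0.0006 dits

Unlike KL divergence, JSD is symmetric and bounded: 0 ≤ JSD ≤ log(2).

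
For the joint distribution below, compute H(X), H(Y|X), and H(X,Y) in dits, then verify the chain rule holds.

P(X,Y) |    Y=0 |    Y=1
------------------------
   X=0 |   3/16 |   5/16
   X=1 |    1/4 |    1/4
H(X,Y) = 0.5952, H(X) = 0.3010, H(Y|X) = 0.2942 (all in dits)

Chain rule: H(X,Y) = H(X) + H(Y|X)

Left side — joint entropy directly:
H(X,Y) = -Σ p(x,y) log p(x,y) = 0.5952 dits

Right side — compute H(Y|X) from the conditional distributions:
P(X) = (1/2, 1/2), so H(X) = 0.3010 dits
H(Y|X) = Σ_x P(X=x) · H(Y|X=x):
  P(Y|X=0) = (3/8, 5/8), H(Y|X=0) = 0.2873, weight P(X=0) = 1/2
  P(Y|X=1) = (1/2, 1/2), H(Y|X=1) = 0.3010, weight P(X=1) = 1/2
H(Y|X) = 0.2942 dits

H(X) + H(Y|X) = 0.3010 + 0.2942 = 0.5952 dits

Both sides equal 0.5952 dits. ✓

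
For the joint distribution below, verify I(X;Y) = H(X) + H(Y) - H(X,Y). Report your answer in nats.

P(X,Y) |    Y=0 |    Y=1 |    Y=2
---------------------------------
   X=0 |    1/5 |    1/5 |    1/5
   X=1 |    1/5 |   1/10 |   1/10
I(X;Y) = 0.0138 nats

Mutual information has multiple equivalent forms:
- I(X;Y) = H(X) - H(X|Y)
- I(X;Y) = H(Y) - H(Y|X)
- I(X;Y) = H(X) + H(Y) - H(X,Y)

Computing all quantities:
H(X) = 0.6730, H(Y) = 1.0889, H(X,Y) = 1.7481
H(X|Y) = 0.6592, H(Y|X) = 1.0751

Verification:
H(X) - H(X|Y) = 0.6730 - 0.6592 = 0.0138
H(Y) - H(Y|X) = 1.0889 - 1.0751 = 0.0138
H(X) + H(Y) - H(X,Y) = 0.6730 + 1.0889 - 1.7481 = 0.0138

All forms give I(X;Y) = 0.0138 nats. ✓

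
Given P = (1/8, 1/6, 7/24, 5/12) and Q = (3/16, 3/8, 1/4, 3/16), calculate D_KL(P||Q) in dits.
0.0833 dits

KL divergence: D_KL(P||Q) = Σ p(x) log(p(x)/q(x))

Computing term by term:
  x=0: 1/8 × log_10[(1/8)/(3/16)] = 1/8 × -0.1761 = -0.0220
  x=1: 1/6 × log_10[(1/6)/(3/8)] = 1/6 × -0.3522 = -0.0587
  x=2: 7/24 × log_10[(7/24)/(1/4)] = 7/24 × 0.0669 = 0.0195
  x=3: 5/12 × log_10[(5/12)/(3/16)] = 5/12 × 0.3468 = 0.1445

D_KL(P||Q) = 0.0833 dits

Note: KL divergence is always non-negative and equals 0 iff P = Q.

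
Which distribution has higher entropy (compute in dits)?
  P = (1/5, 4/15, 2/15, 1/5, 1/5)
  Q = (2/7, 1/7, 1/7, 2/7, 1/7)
P

Computing entropies in dits:
H(P) = 0.6891
H(Q) = 0.6731

Distribution P has higher entropy.

Intuition: The distribution closer to uniform (more spread out) has higher entropy.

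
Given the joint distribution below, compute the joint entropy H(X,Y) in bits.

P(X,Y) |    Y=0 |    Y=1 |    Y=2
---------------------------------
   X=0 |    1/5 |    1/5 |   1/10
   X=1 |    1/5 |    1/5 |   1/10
2.5219 bits

Joint entropy is H(X,Y) = -Σ_{x,y} p(x,y) log p(x,y).

Summing over all non-zero entries:
H(X,Y) = -[1/5·log_2(1/5) + 1/5·log_2(1/5) + 1/10·log_2(1/10) + 1/5·log_2(1/5) + 1/5·log_2(1/5) + 1/10·log_2(1/10)]
H(X,Y) = 2.5219 bits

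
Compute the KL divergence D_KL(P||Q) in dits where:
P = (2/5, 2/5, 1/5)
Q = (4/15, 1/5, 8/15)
0.1057 dits

KL divergence: D_KL(P||Q) = Σ p(x) log(p(x)/q(x))

Computing term by term:
  x=0: 2/5 × log_10[(2/5)/(4/15)] = 2/5 × 0.1761 = 0.0704
  x=1: 2/5 × log_10[(2/5)/(1/5)] = 2/5 × 0.3010 = 0.1204
  x=2: 1/5 × log_10[(1/5)/(8/15)] = 1/5 × -0.4260 = -0.0852

D_KL(P||Q) = 0.1057 dits

Note: KL divergence is always non-negative and equals 0 iff P = Q.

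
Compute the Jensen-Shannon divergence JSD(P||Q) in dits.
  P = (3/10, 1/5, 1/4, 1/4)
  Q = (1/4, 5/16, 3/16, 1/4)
0.0042 dits

Jensen-Shannon divergence is:
JSD(P||Q) = 0.5 × D_KL(P||M) + 0.5 × D_KL(Q||M)
where M = 0.5 × (P + Q) is the mixture distribution.

M = 0.5 × (3/10, 1/5, 1/4, 1/4) + 0.5 × (1/4, 5/16, 3/16, 1/4) = (11/40, 0.25625, 7/32, 1/4)

D_KL(P||M) = 0.0043 dits
D_KL(Q||M) = 0.0040 dits

JSD(P||Q) = 0.5 × 0.0043 + 0.5 × 0.0040 = 0.0042 dits

Unlike KL divergence, JSD is symmetric and bounded: 0 ≤ JSD ≤ log(2).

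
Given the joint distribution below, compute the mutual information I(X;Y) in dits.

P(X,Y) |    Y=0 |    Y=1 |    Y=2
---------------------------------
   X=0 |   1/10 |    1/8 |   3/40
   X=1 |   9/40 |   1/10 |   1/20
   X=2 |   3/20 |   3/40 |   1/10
0.0154 dits

Mutual information: I(X;Y) = H(X) + H(Y) - H(X,Y)

Marginals:
P(X) = (3/10, 3/8, 13/40), H(X) = 0.4752 dits
P(Y) = (19/40, 3/10, 9/40), H(Y) = 0.4562 dits

Joint entropy: H(X,Y) = 0.9160 dits

I(X;Y) = 0.4752 + 0.4562 - 0.9160 = 0.0154 dits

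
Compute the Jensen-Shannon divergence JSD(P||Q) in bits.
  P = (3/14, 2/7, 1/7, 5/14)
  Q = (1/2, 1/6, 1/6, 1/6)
0.0801 bits

Jensen-Shannon divergence is:
JSD(P||Q) = 0.5 × D_KL(P||M) + 0.5 × D_KL(Q||M)
where M = 0.5 × (P + Q) is the mixture distribution.

M = 0.5 × (3/14, 2/7, 1/7, 5/14) + 0.5 × (1/2, 1/6, 1/6, 1/6) = (5/14, 0.22619, 0.154762, 0.261905)

D_KL(P||M) = 0.0817 bits
D_KL(Q||M) = 0.0784 bits

JSD(P||Q) = 0.5 × 0.0817 + 0.5 × 0.0784 = 0.0801 bits

Unlike KL divergence, JSD is symmetric and bounded: 0 ≤ JSD ≤ log(2).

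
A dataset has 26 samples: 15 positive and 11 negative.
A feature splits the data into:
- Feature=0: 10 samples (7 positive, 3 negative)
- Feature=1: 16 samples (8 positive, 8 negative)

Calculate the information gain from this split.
0.0285 bits

Information Gain = H(Y) - H(Y|Feature)

Before split:
P(positive) = 15/26 = 0.5769
H(Y) = 0.9829 bits

After split:
Feature=0: H = 0.8813 bits (weight = 10/26)
Feature=1: H = 1.0000 bits (weight = 16/26)
H(Y|Feature) = (10/26)×0.8813 + (16/26)×1.0000 = 0.9543 bits

Information Gain = 0.9829 - 0.9543 = 0.0285 bits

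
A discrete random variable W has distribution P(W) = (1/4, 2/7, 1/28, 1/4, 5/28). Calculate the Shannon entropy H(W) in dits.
0.6418 dits

Shannon entropy is H(X) = -Σ p(x) log p(x).

For P = (1/4, 2/7, 1/28, 1/4, 5/28):
H = -1/4 × log_10(1/4) -2/7 × log_10(2/7) -1/28 × log_10(1/28) -1/4 × log_10(1/4) -5/28 × log_10(5/28)
H = 0.6418 dits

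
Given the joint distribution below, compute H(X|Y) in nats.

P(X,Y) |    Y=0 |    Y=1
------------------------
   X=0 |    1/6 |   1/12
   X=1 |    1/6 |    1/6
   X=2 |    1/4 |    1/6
1.0690 nats

Using the chain rule: H(X|Y) = H(X,Y) - H(Y)

First, compute H(X,Y) = 1.7482 nats

Marginal P(Y) = (7/12, 5/12)
H(Y) = 0.6792 nats

H(X|Y) = H(X,Y) - H(Y) = 1.7482 - 0.6792 = 1.0690 nats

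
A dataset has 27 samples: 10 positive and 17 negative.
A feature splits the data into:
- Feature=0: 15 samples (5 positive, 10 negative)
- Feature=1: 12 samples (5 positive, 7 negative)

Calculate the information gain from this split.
0.0053 bits

Information Gain = H(Y) - H(Y|Feature)

Before split:
P(positive) = 10/27 = 0.3704
H(Y) = 0.9510 bits

After split:
Feature=0: H = 0.9183 bits (weight = 15/27)
Feature=1: H = 0.9799 bits (weight = 12/27)
H(Y|Feature) = (15/27)×0.9183 + (12/27)×0.9799 = 0.9457 bits

Information Gain = 0.9510 - 0.9457 = 0.0053 bits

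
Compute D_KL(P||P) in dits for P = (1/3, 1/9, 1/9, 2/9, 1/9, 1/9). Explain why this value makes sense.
0.0000 dits

KL divergence satisfies the Gibbs inequality: D_KL(P||Q) ≥ 0 for all distributions P, Q.

D_KL(P||Q) = Σ p(x) log(p(x)/q(x))
Each term is p(x) × log_10(p(x)/p(x)) = p(x) × log_10(1) = 0, so the sum is 0.
D_KL(P||Q) = 0.0000 dits

When P = Q, the KL divergence is exactly 0, as there is no 'divergence' between identical distributions.

This non-negativity is a fundamental property: relative entropy cannot be negative because it measures how different Q is from P.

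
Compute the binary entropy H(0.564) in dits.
0.2975 dits

The binary entropy function is:
H(p) = -p log(p) - (1-p) log(1-p)

H(0.564) = -0.564 × log_10(0.564) - 0.436 × log_10(0.436)
H(0.564) = 0.2975 dits

Note: Binary entropy is maximized at p=0.5 (H=1 bit) and minimized at p=0 or p=1 (H=0).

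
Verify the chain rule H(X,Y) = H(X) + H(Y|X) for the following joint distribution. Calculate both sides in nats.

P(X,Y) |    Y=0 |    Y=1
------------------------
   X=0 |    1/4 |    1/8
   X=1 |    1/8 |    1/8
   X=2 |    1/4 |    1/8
H(X,Y) = 1.7329, H(X) = 1.0822, H(Y|X) = 0.6507 (all in nats)

Chain rule: H(X,Y) = H(X) + H(Y|X)

Left side — joint entropy directly:
H(X,Y) = -Σ p(x,y) log p(x,y) = 1.7329 nats

Right side — compute H(Y|X) from the conditional distributions:
P(X) = (3/8, 1/4, 3/8), so H(X) = 1.0822 nats
H(Y|X) = Σ_x P(X=x) · H(Y|X=x):
  P(Y|X=0) = (2/3, 1/3), H(Y|X=0) = 0.6365, weight P(X=0) = 3/8
  P(Y|X=1) = (1/2, 1/2), H(Y|X=1) = 0.6931, weight P(X=1) = 1/4
  P(Y|X=2) = (2/3, 1/3), H(Y|X=2) = 0.6365, weight P(X=2) = 3/8
H(Y|X) = 0.6507 nats

H(X) + H(Y|X) = 1.0822 + 0.6507 = 1.7329 nats

Both sides equal 1.7329 nats. ✓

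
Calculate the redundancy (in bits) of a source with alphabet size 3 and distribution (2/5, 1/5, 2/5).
0.0630 bits

Redundancy measures how far a source is from maximum entropy:
R = H_max - H(X)

Maximum entropy for 3 symbols: H_max = log_2(3) = 1.5850 bits
Actual entropy: H(X) = 1.5219 bits
Redundancy: R = 1.5850 - 1.5219 = 0.0630 bits

This redundancy represents potential for compression: the source could be compressed by 0.0630 bits per symbol.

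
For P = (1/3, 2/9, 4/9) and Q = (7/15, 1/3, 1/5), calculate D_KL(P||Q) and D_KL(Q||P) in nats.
D_KL(P||Q) = 0.1526, D_KL(Q||P) = 0.1325

KL divergence is not symmetric: D_KL(P||Q) ≠ D_KL(Q||P) in general.

D_KL(P||Q) = 0.1526 nats
D_KL(Q||P) = 0.1325 nats

No, they are not equal!

This asymmetry is why KL divergence is not a true distance metric.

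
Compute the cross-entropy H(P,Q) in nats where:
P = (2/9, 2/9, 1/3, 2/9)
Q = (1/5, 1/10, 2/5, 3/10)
1.4423 nats

Cross-entropy: H(P,Q) = -Σ p(x) log q(x)

Alternatively: H(P,Q) = H(P) + D_KL(P||Q)
H(P) = 1.3689 nats
D_KL(P||Q) = 0.0734 nats

H(P,Q) = 1.3689 + 0.0734 = 1.4423 nats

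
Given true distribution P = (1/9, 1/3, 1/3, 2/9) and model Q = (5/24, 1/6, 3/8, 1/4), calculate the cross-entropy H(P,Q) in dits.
0.6109 dits

Cross-entropy: H(P,Q) = -Σ p(x) log q(x)

Alternatively: H(P,Q) = H(P) + D_KL(P||Q)
H(P) = 0.5693 dits
D_KL(P||Q) = 0.0416 dits

H(P,Q) = 0.5693 + 0.0416 = 0.6109 dits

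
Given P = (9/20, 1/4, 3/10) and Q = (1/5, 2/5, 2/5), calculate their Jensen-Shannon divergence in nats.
0.0370 nats

Jensen-Shannon divergence is:
JSD(P||Q) = 0.5 × D_KL(P||M) + 0.5 × D_KL(Q||M)
where M = 0.5 × (P + Q) is the mixture distribution.

M = 0.5 × (9/20, 1/4, 3/10) + 0.5 × (1/5, 2/5, 2/5) = (13/40, 13/40, 7/20)

D_KL(P||M) = 0.0346 nats
D_KL(Q||M) = 0.0394 nats

JSD(P||Q) = 0.5 × 0.0346 + 0.5 × 0.0394 = 0.0370 nats

Unlike KL divergence, JSD is symmetric and bounded: 0 ≤ JSD ≤ log(2).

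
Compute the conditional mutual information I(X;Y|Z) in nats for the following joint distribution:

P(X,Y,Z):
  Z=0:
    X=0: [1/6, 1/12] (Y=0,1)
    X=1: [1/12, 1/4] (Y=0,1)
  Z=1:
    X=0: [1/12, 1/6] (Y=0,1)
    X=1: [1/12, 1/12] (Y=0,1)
0.0576 nats

Conditional mutual information: I(X;Y|Z) = H(X|Z) + H(Y|Z) - H(X,Y|Z)

H(Z) = 0.6792
H(X,Z) = 1.3580 → H(X|Z) = 0.6788
H(Y,Z) = 1.3580 → H(Y|Z) = 0.6788
H(X,Y,Z) = 1.9792 → H(X,Y|Z) = 1.3000

I(X;Y|Z) = 0.6788 + 0.6788 - 1.3000 = 0.0576 nats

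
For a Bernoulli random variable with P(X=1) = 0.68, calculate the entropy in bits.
0.9044 bits

The binary entropy function is:
H(p) = -p log(p) - (1-p) log(1-p)

H(0.68) = -0.68 × log_2(0.68) - 0.32 × log_2(0.32)
H(0.68) = 0.9044 bits

Note: Binary entropy is maximized at p=0.5 (H=1 bit) and minimized at p=0 or p=1 (H=0).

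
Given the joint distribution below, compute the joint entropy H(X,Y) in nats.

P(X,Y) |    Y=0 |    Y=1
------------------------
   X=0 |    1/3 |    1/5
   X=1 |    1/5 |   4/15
1.3624 nats

Joint entropy is H(X,Y) = -Σ_{x,y} p(x,y) log p(x,y).

Summing over all non-zero entries:
H(X,Y) = -[1/3·log_e(1/3) + 1/5·log_e(1/5) + 1/5·log_e(1/5) + 4/15·log_e(4/15)]
H(X,Y) = 1.3624 nats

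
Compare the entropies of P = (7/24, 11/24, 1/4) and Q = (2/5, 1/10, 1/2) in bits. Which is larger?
P

Computing entropies in bits:
H(P) = 1.5343
H(Q) = 1.3610

Distribution P has higher entropy.

Intuition: The distribution closer to uniform (more spread out) has higher entropy.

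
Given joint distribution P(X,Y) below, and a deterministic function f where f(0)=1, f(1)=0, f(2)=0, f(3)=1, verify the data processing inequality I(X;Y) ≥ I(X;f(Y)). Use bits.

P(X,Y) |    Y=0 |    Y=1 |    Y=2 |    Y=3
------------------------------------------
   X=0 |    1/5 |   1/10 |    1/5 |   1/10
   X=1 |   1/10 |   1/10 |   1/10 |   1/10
I(X;Y) = 0.0200, I(X;f(Y)) = 0.0000, inequality holds: 0.0200 ≥ 0.0000

Data Processing Inequality: For any Markov chain X → Y → Z, we have I(X;Y) ≥ I(X;Z).

Here Z = f(Y) is a deterministic function of Y, forming X → Y → Z.

Original I(X;Y) = 0.0200 bits

After applying f:
P(X,Z) where Z=f(Y):
- P(X,Z=0) = P(X,Y=1) + P(X,Y=2)
- P(X,Z=1) = P(X,Y=0) + P(X,Y=3)

I(X;Z) = I(X;f(Y)) = 0.0000 bits

Verification: 0.0200 ≥ 0.0000 ✓

Information cannot be created by processing; the function f can only lose information about X.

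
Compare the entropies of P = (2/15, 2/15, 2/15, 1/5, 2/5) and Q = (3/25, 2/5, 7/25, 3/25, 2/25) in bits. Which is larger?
P

Computing entropies in bits:
H(P) = 2.1559
H(Q) = 2.0686

Distribution P has higher entropy.

Intuition: The distribution closer to uniform (more spread out) has higher entropy.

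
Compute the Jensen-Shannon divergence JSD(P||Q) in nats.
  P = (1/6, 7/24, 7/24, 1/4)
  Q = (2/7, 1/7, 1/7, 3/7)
0.0458 nats

Jensen-Shannon divergence is:
JSD(P||Q) = 0.5 × D_KL(P||M) + 0.5 × D_KL(Q||M)
where M = 0.5 × (P + Q) is the mixture distribution.

M = 0.5 × (1/6, 7/24, 7/24, 1/4) + 0.5 × (2/7, 1/7, 1/7, 3/7) = (0.22619, 0.217262, 0.217262, 0.339286)

D_KL(P||M) = 0.0446 nats
D_KL(Q||M) = 0.0471 nats

JSD(P||Q) = 0.5 × 0.0446 + 0.5 × 0.0471 = 0.0458 nats

Unlike KL divergence, JSD is symmetric and bounded: 0 ≤ JSD ≤ log(2).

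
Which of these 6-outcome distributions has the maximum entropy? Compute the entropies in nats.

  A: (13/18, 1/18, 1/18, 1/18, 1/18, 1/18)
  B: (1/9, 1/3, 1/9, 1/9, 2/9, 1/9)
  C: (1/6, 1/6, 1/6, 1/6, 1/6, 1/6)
C

For a discrete distribution over n outcomes, entropy is maximized by the uniform distribution.

Computing entropies:
H(A) = 1.0379 nats
H(B) = 1.6770 nats
H(C) = 1.7918 nats

The uniform distribution (where all probabilities equal 1/6) achieves the maximum entropy of log_e(6) = 1.7918 nats.

Distribution C has the highest entropy.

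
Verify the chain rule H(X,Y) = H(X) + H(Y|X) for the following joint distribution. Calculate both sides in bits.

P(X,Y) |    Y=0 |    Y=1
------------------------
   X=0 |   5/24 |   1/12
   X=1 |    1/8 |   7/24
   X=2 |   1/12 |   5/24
H(X,Y) = 2.4339, H(X) = 1.5632, H(Y|X) = 0.8707 (all in bits)

Chain rule: H(X,Y) = H(X) + H(Y|X)

Left side — joint entropy directly:
H(X,Y) = -Σ p(x,y) log p(x,y) = 2.4339 bits

Right side — compute H(Y|X) from the conditional distributions:
P(X) = (7/24, 5/12, 7/24), so H(X) = 1.5632 bits
H(Y|X) = Σ_x P(X=x) · H(Y|X=x):
  P(Y|X=0) = (5/7, 2/7), H(Y|X=0) = 0.8631, weight P(X=0) = 7/24
  P(Y|X=1) = (3/10, 7/10), H(Y|X=1) = 0.8813, weight P(X=1) = 5/12
  P(Y|X=2) = (2/7, 5/7), H(Y|X=2) = 0.8631, weight P(X=2) = 7/24
H(Y|X) = 0.8707 bits

H(X) + H(Y|X) = 1.5632 + 0.8707 = 2.4339 bits

Both sides equal 2.4339 bits. ✓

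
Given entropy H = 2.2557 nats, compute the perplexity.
9.5420

Perplexity is e^H (or exp(H) for natural log).

H = 2.2557 nats
Perplexity = e^2.2557 = 9.5420

Interpretation: The model's uncertainty is equivalent to choosing uniformly among 9.5 options.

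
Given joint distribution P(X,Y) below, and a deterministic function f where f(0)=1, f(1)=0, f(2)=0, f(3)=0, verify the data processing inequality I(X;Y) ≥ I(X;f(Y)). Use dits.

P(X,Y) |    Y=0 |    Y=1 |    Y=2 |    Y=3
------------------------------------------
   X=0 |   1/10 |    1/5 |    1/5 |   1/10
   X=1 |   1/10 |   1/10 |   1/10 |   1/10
I(X;Y) = 0.0060, I(X;f(Y)) = 0.0022, inequality holds: 0.0060 ≥ 0.0022

Data Processing Inequality: For any Markov chain X → Y → Z, we have I(X;Y) ≥ I(X;Z).

Here Z = f(Y) is a deterministic function of Y, forming X → Y → Z.

Original I(X;Y) = 0.0060 dits

After applying f:
P(X,Z) where Z=f(Y):
- P(X,Z=0) = P(X,Y=1) + P(X,Y=2) + P(X,Y=3)
- P(X,Z=1) = P(X,Y=0)

I(X;Z) = I(X;f(Y)) = 0.0022 dits

Verification: 0.0060 ≥ 0.0022 ✓

Information cannot be created by processing; the function f can only lose information about X.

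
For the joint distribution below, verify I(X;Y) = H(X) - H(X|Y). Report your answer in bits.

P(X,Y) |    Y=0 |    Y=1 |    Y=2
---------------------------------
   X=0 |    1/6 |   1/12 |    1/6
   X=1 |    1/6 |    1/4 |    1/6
I(X;Y) = 0.0428 bits

Mutual information has multiple equivalent forms:
- I(X;Y) = H(X) - H(X|Y)
- I(X;Y) = H(Y) - H(Y|X)
- I(X;Y) = H(X) + H(Y) - H(X,Y)

Computing all quantities:
H(X) = 0.9799, H(Y) = 1.5850, H(X,Y) = 2.5221
H(X|Y) = 0.9371, H(Y|X) = 1.5422

Verification:
H(X) - H(X|Y) = 0.9799 - 0.9371 = 0.0428
H(Y) - H(Y|X) = 1.5850 - 1.5422 = 0.0428
H(X) + H(Y) - H(X,Y) = 0.9799 + 1.5850 - 2.5221 = 0.0428

All forms give I(X;Y) = 0.0428 bits. ✓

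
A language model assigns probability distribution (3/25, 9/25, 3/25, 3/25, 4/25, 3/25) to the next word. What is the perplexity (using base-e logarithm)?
5.3588

Perplexity is e^H (or exp(H) for natural log).

First, H = -Σ p log p = 1.6787 nats
Perplexity = e^1.6787 = 5.3588

Interpretation: The model's uncertainty is equivalent to choosing uniformly among 5.4 options.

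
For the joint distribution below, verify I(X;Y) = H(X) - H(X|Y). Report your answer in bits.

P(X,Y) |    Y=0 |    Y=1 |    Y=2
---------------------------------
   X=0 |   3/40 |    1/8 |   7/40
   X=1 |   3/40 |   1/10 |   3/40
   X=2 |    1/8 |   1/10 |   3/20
I(X;Y) = 0.0234 bits

Mutual information has multiple equivalent forms:
- I(X;Y) = H(X) - H(X|Y)
- I(X;Y) = H(Y) - H(Y|X)
- I(X;Y) = H(X) + H(Y) - H(X,Y)

Computing all quantities:
H(X) = 1.5613, H(Y) = 1.5679, H(X,Y) = 3.1058
H(X|Y) = 1.5379, H(Y|X) = 1.5445

Verification:
H(X) - H(X|Y) = 1.5613 - 1.5379 = 0.0234
H(Y) - H(Y|X) = 1.5679 - 1.5445 = 0.0234
H(X) + H(Y) - H(X,Y) = 1.5613 + 1.5679 - 3.1058 = 0.0234

All forms give I(X;Y) = 0.0234 bits. ✓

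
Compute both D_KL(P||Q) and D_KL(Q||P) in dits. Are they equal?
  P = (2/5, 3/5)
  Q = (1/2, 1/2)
D_KL(P||Q) = 0.0087, D_KL(Q||P) = 0.0089

KL divergence is not symmetric: D_KL(P||Q) ≠ D_KL(Q||P) in general.

D_KL(P||Q) = 0.0087 dits
D_KL(Q||P) = 0.0089 dits

No, they are not equal!

This asymmetry is why KL divergence is not a true distance metric.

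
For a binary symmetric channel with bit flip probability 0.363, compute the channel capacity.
0.0549 bits

For a binary symmetric channel (BSC) with error probability p:
Capacity C = 1 - H(p) bits per symbol

where H(p) = -p log₂(p) - (1-p) log₂(1-p) is the binary entropy function.

H(0.363) = 0.9451 bits
C = 1 - 0.9451 = 0.0549 bits per symbol

This means we can reliably transmit up to 0.0549 bits of information per channel use.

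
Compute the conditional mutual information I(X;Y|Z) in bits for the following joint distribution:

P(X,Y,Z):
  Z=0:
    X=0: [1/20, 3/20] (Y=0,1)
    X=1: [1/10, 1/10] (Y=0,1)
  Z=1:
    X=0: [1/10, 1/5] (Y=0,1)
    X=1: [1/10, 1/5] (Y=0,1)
0.0195 bits

Conditional mutual information: I(X;Y|Z) = H(X|Z) + H(Y|Z) - H(X,Y|Z)

H(Z) = 0.9710
H(X,Z) = 1.9710 → H(X|Z) = 1.0000
H(Y,Z) = 1.9037 → H(Y|Z) = 0.9328
H(X,Y,Z) = 2.8842 → H(X,Y|Z) = 1.9132

I(X;Y|Z) = 1.0000 + 0.9328 - 1.9132 = 0.0195 bits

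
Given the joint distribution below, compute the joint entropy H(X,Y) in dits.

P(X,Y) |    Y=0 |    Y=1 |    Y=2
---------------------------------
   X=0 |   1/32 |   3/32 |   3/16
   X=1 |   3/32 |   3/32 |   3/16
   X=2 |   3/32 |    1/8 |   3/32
0.9144 dits

Joint entropy is H(X,Y) = -Σ_{x,y} p(x,y) log p(x,y).

Summing over all non-zero entries:
H(X,Y) = -[1/32·log_10(1/32) + 3/32·log_10(3/32) + 3/16·log_10(3/16) + 3/32·log_10(3/32) + 3/32·log_10(3/32) + 3/16·log_10(3/16) + 3/32·log_10(3/32) + 1/8·log_10(1/8) + 3/32·log_10(3/32)]
H(X,Y) = 0.9144 dits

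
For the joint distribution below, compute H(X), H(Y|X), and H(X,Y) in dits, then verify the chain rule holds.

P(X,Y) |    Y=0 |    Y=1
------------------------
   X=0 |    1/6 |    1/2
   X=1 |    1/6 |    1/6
H(X,Y) = 0.5396, H(X) = 0.2764, H(Y|X) = 0.2632 (all in dits)

Chain rule: H(X,Y) = H(X) + H(Y|X)

Left side — joint entropy directly:
H(X,Y) = -Σ p(x,y) log p(x,y) = 0.5396 dits

Right side — compute H(Y|X) from the conditional distributions:
P(X) = (2/3, 1/3), so H(X) = 0.2764 dits
H(Y|X) = Σ_x P(X=x) · H(Y|X=x):
  P(Y|X=0) = (1/4, 3/4), H(Y|X=0) = 0.2442, weight P(X=0) = 2/3
  P(Y|X=1) = (1/2, 1/2), H(Y|X=1) = 0.3010, weight P(X=1) = 1/3
H(Y|X) = 0.2632 dits

H(X) + H(Y|X) = 0.2764 + 0.2632 = 0.5396 dits

Both sides equal 0.5396 dits. ✓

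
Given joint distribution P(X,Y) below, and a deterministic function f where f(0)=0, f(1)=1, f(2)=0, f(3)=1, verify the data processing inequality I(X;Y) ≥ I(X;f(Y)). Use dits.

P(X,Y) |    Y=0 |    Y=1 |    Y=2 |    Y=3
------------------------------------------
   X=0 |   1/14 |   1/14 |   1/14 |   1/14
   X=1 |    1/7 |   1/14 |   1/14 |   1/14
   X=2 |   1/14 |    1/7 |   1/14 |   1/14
I(X;Y) = 0.0123, I(X;f(Y)) = 0.0062, inequality holds: 0.0123 ≥ 0.0062

Data Processing Inequality: For any Markov chain X → Y → Z, we have I(X;Y) ≥ I(X;Z).

Here Z = f(Y) is a deterministic function of Y, forming X → Y → Z.

Original I(X;Y) = 0.0123 dits

After applying f:
P(X,Z) where Z=f(Y):
- P(X,Z=0) = P(X,Y=0) + P(X,Y=2)
- P(X,Z=1) = P(X,Y=1) + P(X,Y=3)

I(X;Z) = I(X;f(Y)) = 0.0062 dits

Verification: 0.0123 ≥ 0.0062 ✓

Information cannot be created by processing; the function f can only lose information about X.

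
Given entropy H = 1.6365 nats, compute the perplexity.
5.1372

Perplexity is e^H (or exp(H) for natural log).

H = 1.6365 nats
Perplexity = e^1.6365 = 5.1372

Interpretation: The model's uncertainty is equivalent to choosing uniformly among 5.1 options.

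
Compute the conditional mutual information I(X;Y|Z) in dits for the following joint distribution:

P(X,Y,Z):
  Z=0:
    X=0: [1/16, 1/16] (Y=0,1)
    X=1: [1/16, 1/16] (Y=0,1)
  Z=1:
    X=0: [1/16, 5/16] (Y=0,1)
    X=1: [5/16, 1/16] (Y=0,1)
0.0790 dits

Conditional mutual information: I(X;Y|Z) = H(X|Z) + H(Y|Z) - H(X,Y|Z)

H(Z) = 0.2442
H(X,Z) = 0.5452 → H(X|Z) = 0.3010
H(Y,Z) = 0.5452 → H(Y|Z) = 0.3010
H(X,Y,Z) = 0.7673 → H(X,Y|Z) = 0.5230

I(X;Y|Z) = 0.3010 + 0.3010 - 0.5230 = 0.0790 dits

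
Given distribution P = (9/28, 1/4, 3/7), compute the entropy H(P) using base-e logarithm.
1.0745 nats

Shannon entropy is H(X) = -Σ p(x) log p(x).

For P = (9/28, 1/4, 3/7):
H = -9/28 × log_e(9/28) -1/4 × log_e(1/4) -3/7 × log_e(3/7)
H = 1.0745 nats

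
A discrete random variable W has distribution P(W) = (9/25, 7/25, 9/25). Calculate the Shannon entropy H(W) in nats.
1.0920 nats

Shannon entropy is H(X) = -Σ p(x) log p(x).

For P = (9/25, 7/25, 9/25):
H = -9/25 × log_e(9/25) -7/25 × log_e(7/25) -9/25 × log_e(9/25)
H = 1.0920 nats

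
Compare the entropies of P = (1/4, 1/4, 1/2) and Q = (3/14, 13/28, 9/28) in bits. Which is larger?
Q

Computing entropies in bits:
H(P) = 1.5000
H(Q) = 1.5165

Distribution Q has higher entropy.

Intuition: The distribution closer to uniform (more spread out) has higher entropy.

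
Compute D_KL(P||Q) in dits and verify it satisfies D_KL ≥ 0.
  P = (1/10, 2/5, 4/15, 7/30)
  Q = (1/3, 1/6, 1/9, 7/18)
0.1494 dits

KL divergence satisfies the Gibbs inequality: D_KL(P||Q) ≥ 0 for all distributions P, Q.

D_KL(P||Q) = Σ p(x) log(p(x)/q(x))
Term by term:
  x=0: 1/10 × log_10[(1/10)/(1/3)] = -0.0523
  x=1: 2/5 × log_10[(2/5)/(1/6)] = 0.1521
  x=2: 4/15 × log_10[(4/15)/(1/9)] = 0.1014
  x=3: 7/30 × log_10[(7/30)/(7/18)] = -0.0518
D_KL(P||Q) = 0.1494 dits

D_KL(P||Q) = 0.1494 ≥ 0 ✓

This non-negativity is a fundamental property: relative entropy cannot be negative because it measures how different Q is from P.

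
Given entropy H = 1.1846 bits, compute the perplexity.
2.2730

Perplexity is 2^H (or exp(H) for natural log).

H = 1.1846 bits
Perplexity = 2^1.1846 = 2.2730

Interpretation: The model's uncertainty is equivalent to choosing uniformly among 2.3 options.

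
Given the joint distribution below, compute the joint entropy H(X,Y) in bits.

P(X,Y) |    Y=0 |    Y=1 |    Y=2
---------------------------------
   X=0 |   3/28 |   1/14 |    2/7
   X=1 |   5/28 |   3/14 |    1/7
2.4547 bits

Joint entropy is H(X,Y) = -Σ_{x,y} p(x,y) log p(x,y).

Summing over all non-zero entries:
H(X,Y) = -[3/28·log_2(3/28) + 1/14·log_2(1/14) + 2/7·log_2(2/7) + 5/28·log_2(5/28) + 3/14·log_2(3/14) + 1/7·log_2(1/7)]
H(X,Y) = 2.4547 bits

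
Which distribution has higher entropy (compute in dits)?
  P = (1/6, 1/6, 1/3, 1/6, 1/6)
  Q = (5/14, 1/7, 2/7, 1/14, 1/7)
P

Computing entropies in dits:
H(P) = 0.6778
H(Q) = 0.6385

Distribution P has higher entropy.

Intuition: The distribution closer to uniform (more spread out) has higher entropy.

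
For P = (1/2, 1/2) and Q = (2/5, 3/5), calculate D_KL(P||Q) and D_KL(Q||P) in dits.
D_KL(P||Q) = 0.0089, D_KL(Q||P) = 0.0087

KL divergence is not symmetric: D_KL(P||Q) ≠ D_KL(Q||P) in general.

D_KL(P||Q) = 0.0089 dits
D_KL(Q||P) = 0.0087 dits

No, they are not equal!

This asymmetry is why KL divergence is not a true distance metric.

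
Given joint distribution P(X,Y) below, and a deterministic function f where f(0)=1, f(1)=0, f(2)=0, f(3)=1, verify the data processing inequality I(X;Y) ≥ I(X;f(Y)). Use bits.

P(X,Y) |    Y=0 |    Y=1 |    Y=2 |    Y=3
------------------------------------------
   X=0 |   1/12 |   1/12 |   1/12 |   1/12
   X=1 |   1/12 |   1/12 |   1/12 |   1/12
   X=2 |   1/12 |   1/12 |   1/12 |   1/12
I(X;Y) = 0.0000, I(X;f(Y)) = 0.0000, inequality holds: 0.0000 ≥ 0.0000

Data Processing Inequality: For any Markov chain X → Y → Z, we have I(X;Y) ≥ I(X;Z).

Here Z = f(Y) is a deterministic function of Y, forming X → Y → Z.

Original I(X;Y) = 0.0000 bits

After applying f:
P(X,Z) where Z=f(Y):
- P(X,Z=0) = P(X,Y=1) + P(X,Y=2)
- P(X,Z=1) = P(X,Y=0) + P(X,Y=3)

I(X;Z) = I(X;f(Y)) = 0.0000 bits

Verification: 0.0000 ≥ 0.0000 ✓

Information cannot be created by processing; the function f can only lose information about X.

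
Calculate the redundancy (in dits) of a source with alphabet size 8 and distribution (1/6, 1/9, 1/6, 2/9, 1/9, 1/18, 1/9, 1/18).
0.0410 dits

Redundancy measures how far a source is from maximum entropy:
R = H_max - H(X)

Maximum entropy for 8 symbols: H_max = log_10(8) = 0.9031 dits
Actual entropy: H(X) = 0.8621 dits
Redundancy: R = 0.9031 - 0.8621 = 0.0410 dits

This redundancy represents potential for compression: the source could be compressed by 0.0410 dits per symbol.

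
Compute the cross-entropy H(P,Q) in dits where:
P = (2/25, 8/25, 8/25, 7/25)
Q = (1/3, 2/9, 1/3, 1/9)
0.6671 dits

Cross-entropy: H(P,Q) = -Σ p(x) log q(x)

Alternatively: H(P,Q) = H(P) + D_KL(P||Q)
H(P) = 0.5593 dits
D_KL(P||Q) = 0.1078 dits

H(P,Q) = 0.5593 + 0.1078 = 0.6671 dits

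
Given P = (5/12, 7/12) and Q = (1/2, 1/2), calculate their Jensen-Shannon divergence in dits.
0.0015 dits

Jensen-Shannon divergence is:
JSD(P||Q) = 0.5 × D_KL(P||M) + 0.5 × D_KL(Q||M)
where M = 0.5 × (P + Q) is the mixture distribution.

M = 0.5 × (5/12, 7/12) + 0.5 × (1/2, 1/2) = (11/24, 13/24)

D_KL(P||M) = 0.0015 dits
D_KL(Q||M) = 0.0015 dits

JSD(P||Q) = 0.5 × 0.0015 + 0.5 × 0.0015 = 0.0015 dits

Unlike KL divergence, JSD is symmetric and bounded: 0 ≤ JSD ≤ log(2).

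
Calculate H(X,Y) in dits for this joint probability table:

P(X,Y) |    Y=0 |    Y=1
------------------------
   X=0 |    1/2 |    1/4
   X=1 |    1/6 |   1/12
0.5207 dits

Joint entropy is H(X,Y) = -Σ_{x,y} p(x,y) log p(x,y).

Summing over all non-zero entries:
H(X,Y) = -[1/2·log_10(1/2) + 1/4·log_10(1/4) + 1/6·log_10(1/6) + 1/12·log_10(1/12)]
H(X,Y) = 0.5207 dits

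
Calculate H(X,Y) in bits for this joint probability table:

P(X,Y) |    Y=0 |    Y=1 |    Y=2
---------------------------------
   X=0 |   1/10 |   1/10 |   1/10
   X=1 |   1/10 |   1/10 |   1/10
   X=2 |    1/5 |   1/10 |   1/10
3.1219 bits

Joint entropy is H(X,Y) = -Σ_{x,y} p(x,y) log p(x,y).

Summing over all non-zero entries:
H(X,Y) = -[1/10·log_2(1/10) + 1/10·log_2(1/10) + 1/10·log_2(1/10) + 1/10·log_2(1/10) + 1/10·log_2(1/10) + 1/10·log_2(1/10) + 1/5·log_2(1/5) + 1/10·log_2(1/10) + 1/10·log_2(1/10)]
H(X,Y) = 3.1219 bits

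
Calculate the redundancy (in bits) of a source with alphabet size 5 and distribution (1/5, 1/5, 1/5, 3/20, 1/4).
0.0182 bits

Redundancy measures how far a source is from maximum entropy:
R = H_max - H(X)

Maximum entropy for 5 symbols: H_max = log_2(5) = 2.3219 bits
Actual entropy: H(X) = 2.3037 bits
Redundancy: R = 2.3219 - 2.3037 = 0.0182 bits

This redundancy represents potential for compression: the source could be compressed by 0.0182 bits per symbol.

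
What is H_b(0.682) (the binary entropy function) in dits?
0.2716 dits

The binary entropy function is:
H(p) = -p log(p) - (1-p) log(1-p)

H(0.682) = -0.682 × log_10(0.682) - 0.318 × log_10(0.318)
H(0.682) = 0.2716 dits

Note: Binary entropy is maximized at p=0.5 (H=1 bit) and minimized at p=0 or p=1 (H=0).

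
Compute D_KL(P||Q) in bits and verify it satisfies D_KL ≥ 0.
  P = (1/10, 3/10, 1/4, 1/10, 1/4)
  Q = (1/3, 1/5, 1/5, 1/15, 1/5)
0.2213 bits

KL divergence satisfies the Gibbs inequality: D_KL(P||Q) ≥ 0 for all distributions P, Q.

D_KL(P||Q) = Σ p(x) log(p(x)/q(x))
Term by term:
  x=0: 1/10 × log_2[(1/10)/(1/3)] = -0.1737
  x=1: 3/10 × log_2[(3/10)/(1/5)] = 0.1755
  x=2: 1/4 × log_2[(1/4)/(1/5)] = 0.0805
  x=3: 1/10 × log_2[(1/10)/(1/15)] = 0.0585
  x=4: 1/4 × log_2[(1/4)/(1/5)] = 0.0805
D_KL(P||Q) = 0.2213 bits

D_KL(P||Q) = 0.2213 ≥ 0 ✓

This non-negativity is a fundamental property: relative entropy cannot be negative because it measures how different Q is from P.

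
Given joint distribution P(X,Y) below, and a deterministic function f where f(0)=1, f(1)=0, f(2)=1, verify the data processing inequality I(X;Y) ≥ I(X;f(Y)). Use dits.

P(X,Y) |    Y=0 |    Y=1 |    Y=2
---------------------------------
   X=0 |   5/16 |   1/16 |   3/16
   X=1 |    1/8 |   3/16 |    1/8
I(X;Y) = 0.0316, I(X;f(Y)) = 0.0292, inequality holds: 0.0316 ≥ 0.0292

Data Processing Inequality: For any Markov chain X → Y → Z, we have I(X;Y) ≥ I(X;Z).

Here Z = f(Y) is a deterministic function of Y, forming X → Y → Z.

Original I(X;Y) = 0.0316 dits

After applying f:
P(X,Z) where Z=f(Y):
- P(X,Z=0) = P(X,Y=1)
- P(X,Z=1) = P(X,Y=0) + P(X,Y=2)

I(X;Z) = I(X;f(Y)) = 0.0292 dits

Verification: 0.0316 ≥ 0.0292 ✓

Information cannot be created by processing; the function f can only lose information about X.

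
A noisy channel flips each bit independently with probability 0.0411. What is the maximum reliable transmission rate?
0.7527 bits

For a binary symmetric channel (BSC) with error probability p:
Capacity C = 1 - H(p) bits per symbol

where H(p) = -p log₂(p) - (1-p) log₂(1-p) is the binary entropy function.

H(0.0411) = 0.2473 bits
C = 1 - 0.2473 = 0.7527 bits per symbol

This means we can reliably transmit up to 0.7527 bits of information per channel use.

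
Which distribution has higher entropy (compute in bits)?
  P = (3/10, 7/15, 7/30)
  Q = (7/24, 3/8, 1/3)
Q

Computing entropies in bits:
H(P) = 1.5241
H(Q) = 1.5774

Distribution Q has higher entropy.

Intuition: The distribution closer to uniform (more spread out) has higher entropy.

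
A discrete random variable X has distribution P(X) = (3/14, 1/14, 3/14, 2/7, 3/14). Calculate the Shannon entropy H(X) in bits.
2.2170 bits

Shannon entropy is H(X) = -Σ p(x) log p(x).

For P = (3/14, 1/14, 3/14, 2/7, 3/14):
H = -3/14 × log_2(3/14) -1/14 × log_2(1/14) -3/14 × log_2(3/14) -2/7 × log_2(2/7) -3/14 × log_2(3/14)
H = 2.2170 bits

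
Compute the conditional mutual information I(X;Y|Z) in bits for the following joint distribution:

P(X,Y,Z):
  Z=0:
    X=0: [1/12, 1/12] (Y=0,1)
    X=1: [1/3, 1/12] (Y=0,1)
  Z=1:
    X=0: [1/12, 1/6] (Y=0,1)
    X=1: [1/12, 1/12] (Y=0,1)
0.0443 bits

Conditional mutual information: I(X;Y|Z) = H(X|Z) + H(Y|Z) - H(X,Y|Z)

H(Z) = 0.9799
H(X,Z) = 1.8879 → H(X|Z) = 0.9080
H(Y,Z) = 1.8879 → H(Y|Z) = 0.9080
H(X,Y,Z) = 2.7516 → H(X,Y|Z) = 1.7718

I(X;Y|Z) = 0.9080 + 0.9080 - 1.7718 = 0.0443 bits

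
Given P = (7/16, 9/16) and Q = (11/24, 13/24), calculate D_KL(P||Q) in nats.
0.0009 nats

KL divergence: D_KL(P||Q) = Σ p(x) log(p(x)/q(x))

Computing term by term:
  x=0: 7/16 × log_e[(7/16)/(11/24)] = 7/16 × -0.0465 = -0.0204
  x=1: 9/16 × log_e[(9/16)/(13/24)] = 9/16 × 0.0377 = 0.0212

D_KL(P||Q) = 0.0009 nats

Note: KL divergence is always non-negative and equals 0 iff P = Q.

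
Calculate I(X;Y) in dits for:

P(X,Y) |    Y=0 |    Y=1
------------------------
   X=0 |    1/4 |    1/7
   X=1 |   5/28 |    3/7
0.0250 dits

Mutual information: I(X;Y) = H(X) + H(Y) - H(X,Y)

Marginals:
P(X) = (11/28, 17/28), H(X) = 0.2910 dits
P(Y) = (3/7, 4/7), H(Y) = 0.2966 dits

Joint entropy: H(X,Y) = 0.5626 dits

I(X;Y) = 0.2910 + 0.2966 - 0.5626 = 0.0250 dits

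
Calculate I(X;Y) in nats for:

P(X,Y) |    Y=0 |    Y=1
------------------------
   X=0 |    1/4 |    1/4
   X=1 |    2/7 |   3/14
0.0026 nats

Mutual information: I(X;Y) = H(X) + H(Y) - H(X,Y)

Marginals:
P(X) = (1/2, 1/2), H(X) = 0.6931 nats
P(Y) = (15/28, 13/28), H(Y) = 0.6906 nats

Joint entropy: H(X,Y) = 1.3812 nats

I(X;Y) = 0.6931 + 0.6906 - 1.3812 = 0.0026 nats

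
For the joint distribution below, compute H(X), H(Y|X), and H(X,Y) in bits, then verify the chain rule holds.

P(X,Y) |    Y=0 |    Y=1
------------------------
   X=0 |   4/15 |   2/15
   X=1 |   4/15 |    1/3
H(X,Y) = 1.9329, H(X) = 0.9710, H(Y|X) = 0.9620 (all in bits)

Chain rule: H(X,Y) = H(X) + H(Y|X)

Left side — joint entropy directly:
H(X,Y) = -Σ p(x,y) log p(x,y) = 1.9329 bits

Right side — compute H(Y|X) from the conditional distributions:
P(X) = (2/5, 3/5), so H(X) = 0.9710 bits
H(Y|X) = Σ_x P(X=x) · H(Y|X=x):
  P(Y|X=0) = (2/3, 1/3), H(Y|X=0) = 0.9183, weight P(X=0) = 2/5
  P(Y|X=1) = (4/9, 5/9), H(Y|X=1) = 0.9911, weight P(X=1) = 3/5
H(Y|X) = 0.9620 bits

H(X) + H(Y|X) = 0.9710 + 0.9620 = 1.9329 bits

Both sides equal 1.9329 bits. ✓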